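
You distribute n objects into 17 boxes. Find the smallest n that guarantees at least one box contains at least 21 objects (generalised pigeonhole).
n = (21 − 1)·17 + 1 = 341

By the generalised pigeonhole principle, to guarantee some box contains ≥ r objects we need more than (r − 1) · k objects total. Threshold: n = (r − 1) · k + 1. With r = 21 and k = 17: n = 20 · 17 + 1 = 340 + 1 = 341. For n = 340 = 20 · 17, we can put exactly 20 objects in every box, avoiding 21 in any single one — so 341 is tight.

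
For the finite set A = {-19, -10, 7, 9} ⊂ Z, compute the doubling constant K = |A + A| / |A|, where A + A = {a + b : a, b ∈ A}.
K = |A + A| / |A| = 10/4 = 5/2

Enumerate A + A = {a + b : a, b ∈ A}. With |A| = 4, there are |A|^2 = 16 ordered sum pairs; collecting distinct values, A + A = {-38, -29, -20, -12, -10, -3, -1, 14, 16, 18}, so |A + A| = 10. Thus K = 10/4 = 5/2. For comparison, the minimum possible |A + A| over all 4-element sets is 2·4 − 1 = 7 (so min K = 7/4), attained only by arithmetic progressions.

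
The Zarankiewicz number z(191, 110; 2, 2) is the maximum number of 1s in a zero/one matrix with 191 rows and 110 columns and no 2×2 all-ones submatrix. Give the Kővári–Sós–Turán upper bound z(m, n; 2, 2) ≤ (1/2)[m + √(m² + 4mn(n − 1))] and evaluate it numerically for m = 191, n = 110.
z(191, 110; 2, 2) ≤ (1/2)[191 + √(191² + 4·191·110·109)] = (1/2)[191 + √9196841] = 1611.8147

Kővári–Sós–Turán: let r_1, ..., r_191 be the row sums and z = Σ r_i the total number of 1s. Each pair of columns can share at most one row with both entries 1 (else a 2×2 all-ones block appears), so Σ_i C(r_i, 2) ≤ C(110, 2) = 5995. By convexity Σ_i C(r_i, 2) ≥ 191·C(z/191, 2) = z(z − 191)/(2·191), giving z² − 191z − 191·110·109 ≤ 0 and hence z ≤ (1/2)[191 + √(36481 + 4·2290090)] = (1/2)[191 + √9196841] ≈ (1/2)(191 + 3032.6294) = 1611.8147.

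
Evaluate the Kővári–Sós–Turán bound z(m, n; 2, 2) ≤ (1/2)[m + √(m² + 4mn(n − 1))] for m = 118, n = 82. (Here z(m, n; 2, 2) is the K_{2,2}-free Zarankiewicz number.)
z(118, 82; 2, 2) ≤ (1/2)[118 + √(118² + 4·118·82·81)] = (1/2)[118 + √3148948] = 946.2638

Kővári–Sós–Turán: let r_1, ..., r_118 be the row sums and z = Σ r_i the total number of 1s. Each pair of columns can share at most one row with both entries 1 (else a 2×2 all-ones block appears), so Σ_i C(r_i, 2) ≤ C(82, 2) = 3321. By convexity Σ_i C(r_i, 2) ≥ 118·C(z/118, 2) = z(z − 118)/(2·118), giving z² − 118z − 118·82·81 ≤ 0 and hence z ≤ (1/2)[118 + √(13924 + 4·783756)] = (1/2)[118 + √3148948] ≈ (1/2)(118 + 1774.5275) = 946.2638.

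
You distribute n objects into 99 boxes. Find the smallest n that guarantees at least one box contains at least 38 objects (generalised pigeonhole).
n = (38 − 1)·99 + 1 = 3664

By the generalised pigeonhole principle, to guarantee some box contains ≥ r objects we need more than (r − 1) · k objects total. Threshold: n = (r − 1) · k + 1. With r = 38 and k = 99: n = 37 · 99 + 1 = 3663 + 1 = 3664. For n = 3663 = 37 · 99, we can put exactly 37 objects in every box, avoiding 38 in any single one — so 3664 is tight.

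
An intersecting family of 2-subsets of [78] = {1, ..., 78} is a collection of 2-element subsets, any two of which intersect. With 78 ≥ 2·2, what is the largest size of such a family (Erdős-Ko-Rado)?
max |F| = C(77, 1) = 77

Erdős-Ko-Rado (1961): when n ≥ 2k, max |F| = C(n−1, k−1). The bound is attained by the star {A : i ∈ A} for any fixed i ∈ [n]. Here C(78−1, 2−1) = C(77, 1) = 77.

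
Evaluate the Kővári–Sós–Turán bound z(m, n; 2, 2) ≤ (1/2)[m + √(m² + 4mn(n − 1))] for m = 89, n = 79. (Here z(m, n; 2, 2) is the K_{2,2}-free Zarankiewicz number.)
z(89, 79; 2, 2) ≤ (1/2)[89 + √(89² + 4·89·79·78)] = (1/2)[89 + √2201593] = 786.3883

Kővári–Sós–Turán: let r_1, ..., r_89 be the row sums and z = Σ r_i the total number of 1s. Each pair of columns can share at most one row with both entries 1 (else a 2×2 all-ones block appears), so Σ_i C(r_i, 2) ≤ C(79, 2) = 3081. By convexity Σ_i C(r_i, 2) ≥ 89·C(z/89, 2) = z(z − 89)/(2·89), giving z² − 89z − 89·79·78 ≤ 0 and hence z ≤ (1/2)[89 + √(7921 + 4·548418)] = (1/2)[89 + √2201593] ≈ (1/2)(89 + 1483.7766) = 786.3883.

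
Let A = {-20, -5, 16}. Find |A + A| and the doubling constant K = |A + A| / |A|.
K = |A + A| / |A| = 6/3 = 2

Enumerate A + A = {a + b : a, b ∈ A}. With |A| = 3, there are |A|^2 = 9 ordered sum pairs; collecting distinct values, A + A = {-40, -25, -10, -4, 11, 32}, so |A + A| = 6. Thus K = 6/3 = 2. For comparison, the minimum possible |A + A| over all 3-element sets is 2·3 − 1 = 5 (so min K = 5/3), attained only by arithmetic progressions.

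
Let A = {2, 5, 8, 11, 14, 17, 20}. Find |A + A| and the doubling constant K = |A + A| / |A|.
K = |A + A| / |A| = 13/7

Enumerate A + A = {a + b : a, b ∈ A}. With |A| = 7, there are |A|^2 = 49 ordered sum pairs; collecting distinct values, A + A = {4, 7, 10, 13, 16, 19, 22, 25, 28, 31, 34, 37, 40}, so |A + A| = 13. Thus K = 13/7. Here |A + A| = 2|A| − 1 = 13, the minimum possible — so K = 13/7 is minimal, which holds iff A is an arithmetic progression.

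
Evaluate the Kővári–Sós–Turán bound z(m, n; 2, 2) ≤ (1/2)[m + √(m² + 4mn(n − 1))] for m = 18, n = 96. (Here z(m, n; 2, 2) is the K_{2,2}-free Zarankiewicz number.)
z(18, 96; 2, 2) ≤ (1/2)[18 + √(18² + 4·18·96·95)] = (1/2)[18 + √656964] = 414.2666

Kővári–Sós–Turán: let r_1, ..., r_18 be the row sums and z = Σ r_i the total number of 1s. Each pair of columns can share at most one row with both entries 1 (else a 2×2 all-ones block appears), so Σ_i C(r_i, 2) ≤ C(96, 2) = 4560. By convexity Σ_i C(r_i, 2) ≥ 18·C(z/18, 2) = z(z − 18)/(2·18), giving z² − 18z − 18·96·95 ≤ 0 and hence z ≤ (1/2)[18 + √(324 + 4·164160)] = (1/2)[18 + √656964] ≈ (1/2)(18 + 810.5332) = 414.2666.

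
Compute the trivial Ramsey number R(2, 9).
R(2, 9) = 9

R(2, k) = k for all k ≥ 2: in a 2-colouring of K_k, either some edge is red (a red K_2) or all edges are blue (a blue K_k). And K_{8} coloured all-blue has no blue K_9, so R(2, 9) > 8. Hence R(2, 9) = 9.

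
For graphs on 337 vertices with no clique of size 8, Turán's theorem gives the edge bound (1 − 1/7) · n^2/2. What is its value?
Turán density bound = (6/7) · 337^2/2 = 340707/7 ≈ 48672.4286

Turán's theorem: ex(n, K_{r+1}) is achieved by the complete r-partite Turán graph T(n, r) with parts as balanced as possible, and is at most (1 − 1/r) · n^2/2. For r = 7, n = 337: the density bound is (6/7) · 113569/2 = 340707/7 ≈ 48672.4286. The integer-valued extremum is e(T(337, 7)) = 48672, which is strictly less than the density bound 340707/7 since 7 ∤ 337 (the parts of T(337, 7) cannot all be equal).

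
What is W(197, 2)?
W(197, 2) = 197 + 1 = 198

A 2-term AP is any pair of integers, so a monochromatic 2-AP exists iff some colour is used at least twice. With 197 colours, the colouring i ↦ i on {1, ..., 197} uses each colour once, avoiding any monochromatic pair, so W(197, 2) > 197. For {1, ..., 198}, pigeonhole forces two integers of the same colour, which form a monochromatic 2-AP. Hence W(197, 2) = 198.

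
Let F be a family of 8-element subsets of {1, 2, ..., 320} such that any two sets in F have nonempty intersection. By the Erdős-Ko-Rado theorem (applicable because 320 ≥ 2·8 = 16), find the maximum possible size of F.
max |F| = C(319, 7) = 62419193193423

Erdős-Ko-Rado (1961): when n ≥ 2k, max |F| = C(n−1, k−1). The bound is attained by the star {A : i ∈ A} for any fixed i ∈ [n]. Here C(320−1, 8−1) = C(319, 7) = 62419193193423.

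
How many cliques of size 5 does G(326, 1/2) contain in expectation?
E[# K_5] = C(326, 5) · (1/2)^C(5, 2) = 29752476390 / 2^10 = 14876238195/512 ≈ 29055152.724609

For each 5-subset S of vertices (there are C(326, 5) = 29752476390 such S), let X_S = 1 if S induces a K_5 (all C(5, 2) = 10 edges present). Then P(X_S = 1) = (1/2)^10 = 1/1024. By linearity of expectation, E[# K_5] = C(326, 5) · (1/2)^10 = 29752476390 / 1024 = 14876238195/512 ≈ 29055152.724609.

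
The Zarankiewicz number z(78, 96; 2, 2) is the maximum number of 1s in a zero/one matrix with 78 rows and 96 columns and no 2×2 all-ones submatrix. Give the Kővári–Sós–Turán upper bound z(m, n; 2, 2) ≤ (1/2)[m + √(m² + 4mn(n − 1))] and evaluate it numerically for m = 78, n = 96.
z(78, 96; 2, 2) ≤ (1/2)[78 + √(78² + 4·78·96·95)] = (1/2)[78 + √2851524] = 883.3228

Kővári–Sós–Turán: let r_1, ..., r_78 be the row sums and z = Σ r_i the total number of 1s. Each pair of columns can share at most one row with both entries 1 (else a 2×2 all-ones block appears), so Σ_i C(r_i, 2) ≤ C(96, 2) = 4560. By convexity Σ_i C(r_i, 2) ≥ 78·C(z/78, 2) = z(z − 78)/(2·78), giving z² − 78z − 78·96·95 ≤ 0 and hence z ≤ (1/2)[78 + √(6084 + 4·711360)] = (1/2)[78 + √2851524] ≈ (1/2)(78 + 1688.6456) = 883.3228.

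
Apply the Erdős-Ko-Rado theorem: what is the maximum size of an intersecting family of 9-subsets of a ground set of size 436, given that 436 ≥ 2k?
max |F| = C(435, 8) = 29804160476774970

Erdős-Ko-Rado (1961): when n ≥ 2k, max |F| = C(n−1, k−1). The bound is attained by the star {A : i ∈ A} for any fixed i ∈ [n]. Here C(436−1, 9−1) = C(435, 8) = 29804160476774970.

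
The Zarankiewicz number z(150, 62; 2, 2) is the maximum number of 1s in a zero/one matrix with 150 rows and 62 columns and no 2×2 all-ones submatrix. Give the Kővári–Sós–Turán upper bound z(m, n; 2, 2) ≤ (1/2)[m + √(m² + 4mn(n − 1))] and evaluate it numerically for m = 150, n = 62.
z(150, 62; 2, 2) ≤ (1/2)[150 + √(150² + 4·150·62·61)] = (1/2)[150 + √2291700] = 831.9181

Kővári–Sós–Turán: let r_1, ..., r_150 be the row sums and z = Σ r_i the total number of 1s. Each pair of columns can share at most one row with both entries 1 (else a 2×2 all-ones block appears), so Σ_i C(r_i, 2) ≤ C(62, 2) = 1891. By convexity Σ_i C(r_i, 2) ≥ 150·C(z/150, 2) = z(z − 150)/(2·150), giving z² − 150z − 150·62·61 ≤ 0 and hence z ≤ (1/2)[150 + √(22500 + 4·567300)] = (1/2)[150 + √2291700] ≈ (1/2)(150 + 1513.8362) = 831.9181.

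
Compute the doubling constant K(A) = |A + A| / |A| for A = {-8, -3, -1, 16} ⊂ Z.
K = |A + A| / |A| = 10/4 = 5/2

Enumerate A + A = {a + b : a, b ∈ A}. With |A| = 4, there are |A|^2 = 16 ordered sum pairs; collecting distinct values, A + A = {-16, -11, -9, -6, -4, -2, 8, 13, 15, 32}, so |A + A| = 10. Thus K = 10/4 = 5/2. For comparison, the minimum possible |A + A| over all 4-element sets is 2·4 − 1 = 7 (so min K = 7/4), attained only by arithmetic progressions.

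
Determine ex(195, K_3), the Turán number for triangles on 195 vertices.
ex(195, K_3) = ⌊195^2/4⌋ = 9506

Mantel (1907): a triangle-free graph on n vertices has at most ⌊n^2/4⌋ edges, with equality for the complete bipartite graph K_{⌊n/2⌋, ⌈n/2⌉}. For n = 195: ⌊195^2/4⌋ = ⌊38025/4⌋ = 9506. The extremal graph is K_{97, 98}, which has 97·98 = 9506 edges.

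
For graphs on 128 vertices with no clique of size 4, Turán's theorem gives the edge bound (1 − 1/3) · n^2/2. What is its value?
Turán density bound = (2/3) · 128^2/2 = 16384/3 ≈ 5461.3333

Turán's theorem: ex(n, K_{r+1}) is achieved by the complete r-partite Turán graph T(n, r) with parts as balanced as possible, and is at most (1 − 1/r) · n^2/2. For r = 3, n = 128: the density bound is (2/3) · 16384/2 = 16384/3 ≈ 5461.3333. The integer-valued extremum is e(T(128, 3)) = 5461, which is strictly less than the density bound 16384/3 since 3 ∤ 128 (the parts of T(128, 3) cannot all be equal).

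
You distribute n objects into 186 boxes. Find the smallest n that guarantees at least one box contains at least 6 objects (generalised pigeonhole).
n = (6 − 1)·186 + 1 = 931

By the generalised pigeonhole principle, to guarantee some box contains ≥ r objects we need more than (r − 1) · k objects total. Threshold: n = (r − 1) · k + 1. With r = 6 and k = 186: n = 5 · 186 + 1 = 930 + 1 = 931. For n = 930 = 5 · 186, we can put exactly 5 objects in every box, avoiding 6 in any single one — so 931 is tight.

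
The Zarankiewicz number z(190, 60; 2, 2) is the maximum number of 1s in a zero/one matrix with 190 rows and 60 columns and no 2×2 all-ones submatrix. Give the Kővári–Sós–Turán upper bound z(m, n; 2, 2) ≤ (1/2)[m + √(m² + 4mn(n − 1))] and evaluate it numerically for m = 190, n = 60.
z(190, 60; 2, 2) ≤ (1/2)[190 + √(190² + 4·190·60·59)] = (1/2)[190 + √2726500] = 920.6058

Kővári–Sós–Turán: let r_1, ..., r_190 be the row sums and z = Σ r_i the total number of 1s. Each pair of columns can share at most one row with both entries 1 (else a 2×2 all-ones block appears), so Σ_i C(r_i, 2) ≤ C(60, 2) = 1770. By convexity Σ_i C(r_i, 2) ≥ 190·C(z/190, 2) = z(z − 190)/(2·190), giving z² − 190z − 190·60·59 ≤ 0 and hence z ≤ (1/2)[190 + √(36100 + 4·672600)] = (1/2)[190 + √2726500] ≈ (1/2)(190 + 1651.2117) = 920.6058.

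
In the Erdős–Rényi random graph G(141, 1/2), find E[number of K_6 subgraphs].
E[# K_6] = C(141, 6) · (1/2)^C(6, 2) = 9798689908 / 2^15 = 2449672477/8192 ≈ 299032.284790

For each 6-subset S of vertices (there are C(141, 6) = 9798689908 such S), let X_S = 1 if S induces a K_6 (all C(6, 2) = 15 edges present). Then P(X_S = 1) = (1/2)^15 = 1/32768. By linearity of expectation, E[# K_6] = C(141, 6) · (1/2)^15 = 9798689908 / 32768 = 2449672477/8192 ≈ 299032.284790.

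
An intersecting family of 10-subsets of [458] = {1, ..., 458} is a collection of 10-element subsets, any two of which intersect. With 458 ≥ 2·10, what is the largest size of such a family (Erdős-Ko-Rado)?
max |F| = C(457, 9) = 2213386684010098025

The Erdős-Ko-Rado theorem states: for n ≥ 2k, an intersecting family of k-subsets of an n-element set has size at most C(n − 1, k − 1), with equality for 'star' families {A ⊆ [n] : |A| = k, i ∈ A} (fix an element i). For n = 458, k = 10: C(457, 9) = 2213386684010098025.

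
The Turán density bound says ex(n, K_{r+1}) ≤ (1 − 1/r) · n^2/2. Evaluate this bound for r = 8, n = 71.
Turán density bound = (7/8) · 71^2/2 = 35287/16 ≈ 2205.4375

Turán's theorem: ex(n, K_{r+1}) is achieved by the complete r-partite Turán graph T(n, r) with parts as balanced as possible, and is at most (1 − 1/r) · n^2/2. For r = 8, n = 71: the density bound is (7/8) · 5041/2 = 35287/16 ≈ 2205.4375. The integer-valued extremum is e(T(71, 8)) = 2205, which is strictly less than the density bound 35287/16 since 8 ∤ 71 (the parts of T(71, 8) cannot all be equal).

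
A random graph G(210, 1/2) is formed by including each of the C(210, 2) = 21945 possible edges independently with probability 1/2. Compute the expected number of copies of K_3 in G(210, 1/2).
E[# K_3] = C(210, 3) · (1/2)^C(3, 2) = 1521520 / 2^3 = 190190

For each 3-subset S of vertices (there are C(210, 3) = 1521520 such S), let X_S = 1 if S induces a K_3 (all C(3, 2) = 3 edges present). Then P(X_S = 1) = (1/2)^3 = 1/8. By linearity of expectation, E[# K_3] = C(210, 3) · (1/2)^3 = 1521520 / 8 = 190190.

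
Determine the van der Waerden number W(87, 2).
W(87, 2) = 87 + 1 = 88

A 2-term AP is any pair of integers, so a monochromatic 2-AP exists iff some colour is used at least twice. With 87 colours, the colouring i ↦ i on {1, ..., 87} uses each colour once, avoiding any monochromatic pair, so W(87, 2) > 87. For {1, ..., 88}, pigeonhole forces two integers of the same colour, which form a monochromatic 2-AP. Hence W(87, 2) = 88.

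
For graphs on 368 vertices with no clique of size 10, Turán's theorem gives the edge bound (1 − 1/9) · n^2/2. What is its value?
Turán density bound = (8/9) · 368^2/2 = 541696/9 ≈ 60188.4444

Turán's theorem: ex(n, K_{r+1}) is achieved by the complete r-partite Turán graph T(n, r) with parts as balanced as possible, and is at most (1 − 1/r) · n^2/2. For r = 9, n = 368: the density bound is (8/9) · 135424/2 = 541696/9 ≈ 60188.4444. The integer-valued extremum is e(T(368, 9)) = 60188, which is strictly less than the density bound 541696/9 since 9 ∤ 368 (the parts of T(368, 9) cannot all be equal).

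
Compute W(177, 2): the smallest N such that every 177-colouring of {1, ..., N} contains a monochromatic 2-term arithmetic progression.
W(177, 2) = 177 + 1 = 178

A 2-term AP is any pair of integers, so a monochromatic 2-AP exists iff some colour is used at least twice. With 177 colours, the colouring i ↦ i on {1, ..., 177} uses each colour once, avoiding any monochromatic pair, so W(177, 2) > 177. For {1, ..., 178}, pigeonhole forces two integers of the same colour, which form a monochromatic 2-AP. Hence W(177, 2) = 178.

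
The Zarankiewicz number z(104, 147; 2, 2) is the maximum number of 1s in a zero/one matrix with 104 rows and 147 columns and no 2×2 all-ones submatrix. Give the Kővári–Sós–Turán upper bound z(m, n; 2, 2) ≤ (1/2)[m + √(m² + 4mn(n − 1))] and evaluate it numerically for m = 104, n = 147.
z(104, 147; 2, 2) ≤ (1/2)[104 + √(104² + 4·104·147·146)] = (1/2)[104 + √8939008] = 1546.9087

Kővári–Sós–Turán: let r_1, ..., r_104 be the row sums and z = Σ r_i the total number of 1s. Each pair of columns can share at most one row with both entries 1 (else a 2×2 all-ones block appears), so Σ_i C(r_i, 2) ≤ C(147, 2) = 10731. By convexity Σ_i C(r_i, 2) ≥ 104·C(z/104, 2) = z(z − 104)/(2·104), giving z² − 104z − 104·147·146 ≤ 0 and hence z ≤ (1/2)[104 + √(10816 + 4·2232048)] = (1/2)[104 + √8939008] ≈ (1/2)(104 + 2989.8174) = 1546.9087.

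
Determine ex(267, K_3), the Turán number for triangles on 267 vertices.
ex(267, K_3) = ⌊267^2/4⌋ = 17822

Mantel (1907): a triangle-free graph on n vertices has at most ⌊n^2/4⌋ edges, with equality for the complete bipartite graph K_{⌊n/2⌋, ⌈n/2⌉}. For n = 267: ⌊267^2/4⌋ = ⌊71289/4⌋ = 17822. The extremal graph is K_{133, 134}, which has 133·134 = 17822 edges.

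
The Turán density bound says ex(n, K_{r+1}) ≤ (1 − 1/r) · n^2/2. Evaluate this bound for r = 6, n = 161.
Turán density bound = (5/6) · 161^2/2 = 129605/12 ≈ 10800.4167

Turán's theorem: ex(n, K_{r+1}) is achieved by the complete r-partite Turán graph T(n, r) with parts as balanced as possible, and is at most (1 − 1/r) · n^2/2. For r = 6, n = 161: the density bound is (5/6) · 25921/2 = 129605/12 ≈ 10800.4167. The integer-valued extremum is e(T(161, 6)) = 10800, which is strictly less than the density bound 129605/12 since 6 ∤ 161 (the parts of T(161, 6) cannot all be equal).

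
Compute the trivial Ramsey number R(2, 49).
R(2, 49) = 49

R(2, k) = k for all k ≥ 2: in a 2-colouring of K_k, either some edge is red (a red K_2) or all edges are blue (a blue K_k). And K_{48} coloured all-blue has no blue K_49, so R(2, 49) > 48. Hence R(2, 49) = 49.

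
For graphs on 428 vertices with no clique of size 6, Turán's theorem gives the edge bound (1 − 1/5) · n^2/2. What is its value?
Turán density bound = (4/5) · 428^2/2 = 366368/5 ≈ 73273.6

Turán's theorem: ex(n, K_{r+1}) is achieved by the complete r-partite Turán graph T(n, r) with parts as balanced as possible, and is at most (1 − 1/r) · n^2/2. For r = 5, n = 428: the density bound is (4/5) · 183184/2 = 366368/5 ≈ 73273.6. The integer-valued extremum is e(T(428, 5)) = 73273, which is strictly less than the density bound 366368/5 since 5 ∤ 428 (the parts of T(428, 5) cannot all be equal).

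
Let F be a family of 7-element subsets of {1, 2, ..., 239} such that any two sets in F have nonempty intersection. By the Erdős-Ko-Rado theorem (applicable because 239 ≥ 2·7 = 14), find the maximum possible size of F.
max |F| = C(238, 6) = 236888757651

The Erdős-Ko-Rado theorem states: for n ≥ 2k, an intersecting family of k-subsets of an n-element set has size at most C(n − 1, k − 1), with equality for 'star' families {A ⊆ [n] : |A| = k, i ∈ A} (fix an element i). For n = 239, k = 7: C(238, 6) = 236888757651.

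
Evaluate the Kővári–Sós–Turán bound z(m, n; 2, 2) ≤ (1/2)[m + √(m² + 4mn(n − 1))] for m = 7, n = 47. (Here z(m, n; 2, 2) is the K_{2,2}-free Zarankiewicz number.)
z(7, 47; 2, 2) ≤ (1/2)[7 + √(7² + 4·7·47·46)] = (1/2)[7 + √60585] = 126.5701

Kővári–Sós–Turán: let r_1, ..., r_7 be the row sums and z = Σ r_i the total number of 1s. Each pair of columns can share at most one row with both entries 1 (else a 2×2 all-ones block appears), so Σ_i C(r_i, 2) ≤ C(47, 2) = 1081. By convexity Σ_i C(r_i, 2) ≥ 7·C(z/7, 2) = z(z − 7)/(2·7), giving z² − 7z − 7·47·46 ≤ 0 and hence z ≤ (1/2)[7 + √(49 + 4·15134)] = (1/2)[7 + √60585] ≈ (1/2)(7 + 246.1402) = 126.5701.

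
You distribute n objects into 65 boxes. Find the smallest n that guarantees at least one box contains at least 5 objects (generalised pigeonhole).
n = (5 − 1)·65 + 1 = 261

By the generalised pigeonhole principle, to guarantee some box contains ≥ r objects we need more than (r − 1) · k objects total. Threshold: n = (r − 1) · k + 1. With r = 5 and k = 65: n = 4 · 65 + 1 = 260 + 1 = 261. For n = 260 = 4 · 65, we can put exactly 4 objects in every box, avoiding 5 in any single one — so 261 is tight.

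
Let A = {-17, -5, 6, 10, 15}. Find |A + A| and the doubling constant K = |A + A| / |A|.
K = |A + A| / |A| = 15/5 = 3

Enumerate A + A = {a + b : a, b ∈ A}. With |A| = 5, there are |A|^2 = 25 ordered sum pairs; collecting distinct values, A + A = {-34, -22, -11, -10, -7, -2, 1, 5, 10, 12, 16, 20, 21, 25, 30}, so |A + A| = 15. Thus K = 15/5 = 3. For comparison, the minimum possible |A + A| over all 5-element sets is 2·5 − 1 = 9 (so min K = 9/5), attained only by arithmetic progressions.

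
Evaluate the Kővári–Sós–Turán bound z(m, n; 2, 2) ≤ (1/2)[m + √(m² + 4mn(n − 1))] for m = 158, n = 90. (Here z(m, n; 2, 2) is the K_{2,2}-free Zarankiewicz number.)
z(158, 90; 2, 2) ≤ (1/2)[158 + √(158² + 4·158·90·89)] = (1/2)[158 + √5087284] = 1206.7504

Kővári–Sós–Turán: let r_1, ..., r_158 be the row sums and z = Σ r_i the total number of 1s. Each pair of columns can share at most one row with both entries 1 (else a 2×2 all-ones block appears), so Σ_i C(r_i, 2) ≤ C(90, 2) = 4005. By convexity Σ_i C(r_i, 2) ≥ 158·C(z/158, 2) = z(z − 158)/(2·158), giving z² − 158z − 158·90·89 ≤ 0 and hence z ≤ (1/2)[158 + √(24964 + 4·1265580)] = (1/2)[158 + √5087284] ≈ (1/2)(158 + 2255.5008) = 1206.7504.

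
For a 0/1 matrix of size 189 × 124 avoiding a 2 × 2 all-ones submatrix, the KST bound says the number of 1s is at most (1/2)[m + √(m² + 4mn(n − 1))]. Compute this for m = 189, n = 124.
z(189, 124; 2, 2) ≤ (1/2)[189 + √(189² + 4·189·124·123)] = (1/2)[189 + √11566233] = 1794.9582

Kővári–Sós–Turán: let r_1, ..., r_189 be the row sums and z = Σ r_i the total number of 1s. Each pair of columns can share at most one row with both entries 1 (else a 2×2 all-ones block appears), so Σ_i C(r_i, 2) ≤ C(124, 2) = 7626. By convexity Σ_i C(r_i, 2) ≥ 189·C(z/189, 2) = z(z − 189)/(2·189), giving z² − 189z − 189·124·123 ≤ 0 and hence z ≤ (1/2)[189 + √(35721 + 4·2882628)] = (1/2)[189 + √11566233] ≈ (1/2)(189 + 3400.9165) = 1794.9582.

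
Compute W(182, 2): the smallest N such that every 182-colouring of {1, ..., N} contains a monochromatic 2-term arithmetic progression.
W(182, 2) = 182 + 1 = 183

A 2-term AP is any pair of integers, so a monochromatic 2-AP exists iff some colour is used at least twice. With 182 colours, the colouring i ↦ i on {1, ..., 182} uses each colour once, avoiding any monochromatic pair, so W(182, 2) > 182. For {1, ..., 183}, pigeonhole forces two integers of the same colour, which form a monochromatic 2-AP. Hence W(182, 2) = 183.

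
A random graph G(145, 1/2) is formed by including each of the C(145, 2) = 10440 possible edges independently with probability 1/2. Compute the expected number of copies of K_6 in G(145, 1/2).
E[# K_6] = C(145, 6) · (1/2)^C(6, 2) = 11624372760 / 2^15 = 1453046595/4096 ≈ 354747.703857

For each 6-subset S of vertices (there are C(145, 6) = 11624372760 such S), let X_S = 1 if S induces a K_6 (all C(6, 2) = 15 edges present). Then P(X_S = 1) = (1/2)^15 = 1/32768. By linearity of expectation, E[# K_6] = C(145, 6) · (1/2)^15 = 11624372760 / 32768 = 1453046595/4096 ≈ 354747.703857.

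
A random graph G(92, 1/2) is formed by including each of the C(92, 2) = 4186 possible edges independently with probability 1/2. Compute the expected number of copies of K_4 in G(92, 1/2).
E[# K_4] = C(92, 4) · (1/2)^C(4, 2) = 2794155 / 2^6 = 43658.671875

For each 4-subset S of vertices (there are C(92, 4) = 2794155 such S), let X_S = 1 if S induces a K_4 (all C(4, 2) = 6 edges present). Then P(X_S = 1) = (1/2)^6 = 1/64. By linearity of expectation, E[# K_4] = C(92, 4) · (1/2)^6 = 2794155 / 64 = 43658.671875.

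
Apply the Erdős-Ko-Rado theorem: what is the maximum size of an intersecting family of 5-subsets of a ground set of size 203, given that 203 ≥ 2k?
max |F| = C(202, 4) = 67331650

Erdős-Ko-Rado (1961): when n ≥ 2k, max |F| = C(n−1, k−1). The bound is attained by the star {A : i ∈ A} for any fixed i ∈ [n]. Here C(203−1, 5−1) = C(202, 4) = 67331650.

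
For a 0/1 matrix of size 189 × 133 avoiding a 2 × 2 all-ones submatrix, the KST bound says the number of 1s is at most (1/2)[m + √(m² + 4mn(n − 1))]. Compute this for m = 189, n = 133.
z(189, 133; 2, 2) ≤ (1/2)[189 + √(189² + 4·189·133·132)] = (1/2)[189 + √13308057] = 1918.5105

Kővári–Sós–Turán: let r_1, ..., r_189 be the row sums and z = Σ r_i the total number of 1s. Each pair of columns can share at most one row with both entries 1 (else a 2×2 all-ones block appears), so Σ_i C(r_i, 2) ≤ C(133, 2) = 8778. By convexity Σ_i C(r_i, 2) ≥ 189·C(z/189, 2) = z(z − 189)/(2·189), giving z² − 189z − 189·133·132 ≤ 0 and hence z ≤ (1/2)[189 + √(35721 + 4·3318084)] = (1/2)[189 + √13308057] ≈ (1/2)(189 + 3648.021) = 1918.5105.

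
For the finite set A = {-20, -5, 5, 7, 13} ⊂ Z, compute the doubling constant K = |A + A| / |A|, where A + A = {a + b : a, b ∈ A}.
K = |A + A| / |A| = 15/5 = 3

Enumerate A + A = {a + b : a, b ∈ A}. With |A| = 5, there are |A|^2 = 25 ordered sum pairs; collecting distinct values, A + A = {-40, -25, -15, -13, -10, -7, 0, 2, 8, 10, 12, 14, 18, 20, 26}, so |A + A| = 15. Thus K = 15/5 = 3. For comparison, the minimum possible |A + A| over all 5-element sets is 2·5 − 1 = 9 (so min K = 9/5), attained only by arithmetic progressions.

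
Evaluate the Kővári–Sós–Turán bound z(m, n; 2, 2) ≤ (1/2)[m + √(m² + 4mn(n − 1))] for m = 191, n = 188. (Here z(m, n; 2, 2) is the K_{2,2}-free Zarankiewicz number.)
z(191, 188; 2, 2) ≤ (1/2)[191 + √(191² + 4·191·188·187)] = (1/2)[191 + √26895665] = 2688.5515

Kővári–Sós–Turán: let r_1, ..., r_191 be the row sums and z = Σ r_i the total number of 1s. Each pair of columns can share at most one row with both entries 1 (else a 2×2 all-ones block appears), so Σ_i C(r_i, 2) ≤ C(188, 2) = 17578. By convexity Σ_i C(r_i, 2) ≥ 191·C(z/191, 2) = z(z − 191)/(2·191), giving z² − 191z − 191·188·187 ≤ 0 and hence z ≤ (1/2)[191 + √(36481 + 4·6714796)] = (1/2)[191 + √26895665] ≈ (1/2)(191 + 5186.1031) = 2688.5515.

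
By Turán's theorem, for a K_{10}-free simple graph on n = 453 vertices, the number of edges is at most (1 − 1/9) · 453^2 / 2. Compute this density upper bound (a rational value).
Turán density bound = (8/9) · 453^2/2 = 91204

Turán's theorem: ex(n, K_{r+1}) is achieved by the complete r-partite Turán graph T(n, r) with parts as balanced as possible, and is at most (1 − 1/r) · n^2/2. For r = 9, n = 453: the density bound is (8/9) · 205209/2 = 91204. The integer-valued extremum is e(T(453, 9)) = 91203, which is strictly less than the density bound 91204 since 9 ∤ 453 (the parts of T(453, 9) cannot all be equal).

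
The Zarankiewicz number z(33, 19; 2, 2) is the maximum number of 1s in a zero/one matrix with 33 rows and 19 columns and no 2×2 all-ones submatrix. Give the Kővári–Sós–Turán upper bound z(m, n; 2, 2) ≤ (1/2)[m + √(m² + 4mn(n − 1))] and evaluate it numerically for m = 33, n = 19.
z(33, 19; 2, 2) ≤ (1/2)[33 + √(33² + 4·33·19·18)] = (1/2)[33 + √46233] = 124.0093

Kővári–Sós–Turán: let r_1, ..., r_33 be the row sums and z = Σ r_i the total number of 1s. Each pair of columns can share at most one row with both entries 1 (else a 2×2 all-ones block appears), so Σ_i C(r_i, 2) ≤ C(19, 2) = 171. By convexity Σ_i C(r_i, 2) ≥ 33·C(z/33, 2) = z(z − 33)/(2·33), giving z² − 33z − 33·19·18 ≤ 0 and hence z ≤ (1/2)[33 + √(1089 + 4·11286)] = (1/2)[33 + √46233] ≈ (1/2)(33 + 215.0186) = 124.0093.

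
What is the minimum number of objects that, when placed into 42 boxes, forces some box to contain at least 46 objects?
n = (46 − 1)·42 + 1 = 1891

By the generalised pigeonhole principle, to guarantee some box contains ≥ r objects we need more than (r − 1) · k objects total. Threshold: n = (r − 1) · k + 1. With r = 46 and k = 42: n = 45 · 42 + 1 = 1890 + 1 = 1891. For n = 1890 = 45 · 42, we can put exactly 45 objects in every box, avoiding 46 in any single one — so 1891 is tight.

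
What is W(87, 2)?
W(87, 2) = 87 + 1 = 88

A 2-term AP is any pair of integers, so a monochromatic 2-AP exists iff some colour is used at least twice. With 87 colours, the colouring i ↦ i on {1, ..., 87} uses each colour once, avoiding any monochromatic pair, so W(87, 2) > 87. For {1, ..., 88}, pigeonhole forces two integers of the same colour, which form a monochromatic 2-AP. Hence W(87, 2) = 88.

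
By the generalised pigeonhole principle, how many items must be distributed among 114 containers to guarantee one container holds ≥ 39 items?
n = (39 − 1)·114 + 1 = 4333

By the generalised pigeonhole principle, to guarantee some box contains ≥ r objects we need more than (r − 1) · k objects total. Threshold: n = (r − 1) · k + 1. With r = 39 and k = 114: n = 38 · 114 + 1 = 4332 + 1 = 4333. For n = 4332 = 38 · 114, we can put exactly 38 objects in every box, avoiding 39 in any single one — so 4333 is tight.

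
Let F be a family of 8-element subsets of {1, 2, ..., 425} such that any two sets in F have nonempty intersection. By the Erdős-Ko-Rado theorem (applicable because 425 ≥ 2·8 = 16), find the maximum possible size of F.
max |F| = C(424, 7) = 465060901847784

The Erdős-Ko-Rado theorem states: for n ≥ 2k, an intersecting family of k-subsets of an n-element set has size at most C(n − 1, k − 1), with equality for 'star' families {A ⊆ [n] : |A| = k, i ∈ A} (fix an element i). For n = 425, k = 8: C(424, 7) = 465060901847784.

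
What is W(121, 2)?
W(121, 2) = 121 + 1 = 122

A 2-term AP is any pair of integers, so a monochromatic 2-AP exists iff some colour is used at least twice. With 121 colours, the colouring i ↦ i on {1, ..., 121} uses each colour once, avoiding any monochromatic pair, so W(121, 2) > 121. For {1, ..., 122}, pigeonhole forces two integers of the same colour, which form a monochromatic 2-AP. Hence W(121, 2) = 122.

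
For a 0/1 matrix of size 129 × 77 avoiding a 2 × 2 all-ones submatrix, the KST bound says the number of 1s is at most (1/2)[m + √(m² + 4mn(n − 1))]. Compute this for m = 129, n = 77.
z(129, 77; 2, 2) ≤ (1/2)[129 + √(129² + 4·129·77·76)] = (1/2)[129 + √3036273] = 935.7452

Kővári–Sós–Turán: let r_1, ..., r_129 be the row sums and z = Σ r_i the total number of 1s. Each pair of columns can share at most one row with both entries 1 (else a 2×2 all-ones block appears), so Σ_i C(r_i, 2) ≤ C(77, 2) = 2926. By convexity Σ_i C(r_i, 2) ≥ 129·C(z/129, 2) = z(z − 129)/(2·129), giving z² − 129z − 129·77·76 ≤ 0 and hence z ≤ (1/2)[129 + √(16641 + 4·754908)] = (1/2)[129 + √3036273] ≈ (1/2)(129 + 1742.4905) = 935.7452.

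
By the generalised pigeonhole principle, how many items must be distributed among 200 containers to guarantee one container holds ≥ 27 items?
n = (27 − 1)·200 + 1 = 5201

By the generalised pigeonhole principle, to guarantee some box contains ≥ r objects we need more than (r − 1) · k objects total. Threshold: n = (r − 1) · k + 1. With r = 27 and k = 200: n = 26 · 200 + 1 = 5200 + 1 = 5201. For n = 5200 = 26 · 200, we can put exactly 26 objects in every box, avoiding 27 in any single one — so 5201 is tight.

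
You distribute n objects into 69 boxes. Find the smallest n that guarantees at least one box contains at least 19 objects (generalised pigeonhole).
n = (19 − 1)·69 + 1 = 1243

By the generalised pigeonhole principle, to guarantee some box contains ≥ r objects we need more than (r − 1) · k objects total. Threshold: n = (r − 1) · k + 1. With r = 19 and k = 69: n = 18 · 69 + 1 = 1242 + 1 = 1243. For n = 1242 = 18 · 69, we can put exactly 18 objects in every box, avoiding 19 in any single one — so 1243 is tight.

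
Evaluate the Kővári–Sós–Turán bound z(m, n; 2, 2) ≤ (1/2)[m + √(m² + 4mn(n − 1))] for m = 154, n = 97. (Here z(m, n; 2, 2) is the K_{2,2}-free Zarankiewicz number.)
z(154, 97; 2, 2) ≤ (1/2)[154 + √(154² + 4·154·97·96)] = (1/2)[154 + √5759908] = 1276.9904

Kővári–Sós–Turán: let r_1, ..., r_154 be the row sums and z = Σ r_i the total number of 1s. Each pair of columns can share at most one row with both entries 1 (else a 2×2 all-ones block appears), so Σ_i C(r_i, 2) ≤ C(97, 2) = 4656. By convexity Σ_i C(r_i, 2) ≥ 154·C(z/154, 2) = z(z − 154)/(2·154), giving z² − 154z − 154·97·96 ≤ 0 and hence z ≤ (1/2)[154 + √(23716 + 4·1434048)] = (1/2)[154 + √5759908] ≈ (1/2)(154 + 2399.9808) = 1276.9904.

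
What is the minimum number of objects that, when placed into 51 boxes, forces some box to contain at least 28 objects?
n = (28 − 1)·51 + 1 = 1378

By the generalised pigeonhole principle, to guarantee some box contains ≥ r objects we need more than (r − 1) · k objects total. Threshold: n = (r − 1) · k + 1. With r = 28 and k = 51: n = 27 · 51 + 1 = 1377 + 1 = 1378. For n = 1377 = 27 · 51, we can put exactly 27 objects in every box, avoiding 28 in any single one — so 1378 is tight.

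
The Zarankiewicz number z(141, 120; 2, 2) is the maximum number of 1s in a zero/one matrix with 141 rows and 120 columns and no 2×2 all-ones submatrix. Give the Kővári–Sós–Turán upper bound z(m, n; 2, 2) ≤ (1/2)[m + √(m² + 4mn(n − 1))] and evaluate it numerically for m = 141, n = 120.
z(141, 120; 2, 2) ≤ (1/2)[141 + √(141² + 4·141·120·119)] = (1/2)[141 + √8073801] = 1491.2217

Kővári–Sós–Turán: let r_1, ..., r_141 be the row sums and z = Σ r_i the total number of 1s. Each pair of columns can share at most one row with both entries 1 (else a 2×2 all-ones block appears), so Σ_i C(r_i, 2) ≤ C(120, 2) = 7140. By convexity Σ_i C(r_i, 2) ≥ 141·C(z/141, 2) = z(z − 141)/(2·141), giving z² − 141z − 141·120·119 ≤ 0 and hence z ≤ (1/2)[141 + √(19881 + 4·2013480)] = (1/2)[141 + √8073801] ≈ (1/2)(141 + 2841.4435) = 1491.2217.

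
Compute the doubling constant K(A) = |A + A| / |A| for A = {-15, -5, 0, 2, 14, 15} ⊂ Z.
K = |A + A| / |A| = 20/6 = 10/3

Enumerate A + A = {a + b : a, b ∈ A}. With |A| = 6, there are |A|^2 = 36 ordered sum pairs; collecting distinct values, A + A = {-30, -20, -15, -13, -10, -5, -3, -1, 0, 2, 4, 9, 10, 14, 15, 16, 17, 28, 29, 30}, so |A + A| = 20. Thus K = 20/6 = 10/3. For comparison, the minimum possible |A + A| over all 6-element sets is 2·6 − 1 = 11 (so min K = 11/6), attained only by arithmetic progressions.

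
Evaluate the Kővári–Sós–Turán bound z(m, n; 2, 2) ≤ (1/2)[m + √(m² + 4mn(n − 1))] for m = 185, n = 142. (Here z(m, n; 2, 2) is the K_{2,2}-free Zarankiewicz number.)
z(185, 142; 2, 2) ≤ (1/2)[185 + √(185² + 4·185·142·141)] = (1/2)[185 + √14850505] = 2019.3176

Kővári–Sós–Turán: let r_1, ..., r_185 be the row sums and z = Σ r_i the total number of 1s. Each pair of columns can share at most one row with both entries 1 (else a 2×2 all-ones block appears), so Σ_i C(r_i, 2) ≤ C(142, 2) = 10011. By convexity Σ_i C(r_i, 2) ≥ 185·C(z/185, 2) = z(z − 185)/(2·185), giving z² − 185z − 185·142·141 ≤ 0 and hence z ≤ (1/2)[185 + √(34225 + 4·3704070)] = (1/2)[185 + √14850505] ≈ (1/2)(185 + 3853.6353) = 2019.3176.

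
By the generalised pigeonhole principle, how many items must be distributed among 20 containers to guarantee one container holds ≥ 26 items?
n = (26 − 1)·20 + 1 = 501

By the generalised pigeonhole principle, to guarantee some box contains ≥ r objects we need more than (r − 1) · k objects total. Threshold: n = (r − 1) · k + 1. With r = 26 and k = 20: n = 25 · 20 + 1 = 500 + 1 = 501. For n = 500 = 25 · 20, we can put exactly 25 objects in every box, avoiding 26 in any single one — so 501 is tight.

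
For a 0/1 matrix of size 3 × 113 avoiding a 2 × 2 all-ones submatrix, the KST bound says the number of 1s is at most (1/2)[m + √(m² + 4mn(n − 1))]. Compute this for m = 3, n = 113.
z(3, 113; 2, 2) ≤ (1/2)[3 + √(3² + 4·3·113·112)] = (1/2)[3 + √151881] = 196.3596

Kővári–Sós–Turán: let r_1, ..., r_3 be the row sums and z = Σ r_i the total number of 1s. Each pair of columns can share at most one row with both entries 1 (else a 2×2 all-ones block appears), so Σ_i C(r_i, 2) ≤ C(113, 2) = 6328. By convexity Σ_i C(r_i, 2) ≥ 3·C(z/3, 2) = z(z − 3)/(2·3), giving z² − 3z − 3·113·112 ≤ 0 and hence z ≤ (1/2)[3 + √(9 + 4·37968)] = (1/2)[3 + √151881] ≈ (1/2)(3 + 389.7191) = 196.3596.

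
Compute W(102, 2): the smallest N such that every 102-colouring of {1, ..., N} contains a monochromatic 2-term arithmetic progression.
W(102, 2) = 102 + 1 = 103

A 2-term AP is any pair of integers, so a monochromatic 2-AP exists iff some colour is used at least twice. With 102 colours, the colouring i ↦ i on {1, ..., 102} uses each colour once, avoiding any monochromatic pair, so W(102, 2) > 102. For {1, ..., 103}, pigeonhole forces two integers of the same colour, which form a monochromatic 2-AP. Hence W(102, 2) = 103.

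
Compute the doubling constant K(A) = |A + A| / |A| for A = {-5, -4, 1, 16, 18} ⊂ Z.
K = |A + A| / |A| = 15/5 = 3

Enumerate A + A = {a + b : a, b ∈ A}. With |A| = 5, there are |A|^2 = 25 ordered sum pairs; collecting distinct values, A + A = {-10, -9, -8, -4, -3, 2, 11, 12, 13, 14, 17, 19, 32, 34, 36}, so |A + A| = 15. Thus K = 15/5 = 3. For comparison, the minimum possible |A + A| over all 5-element sets is 2·5 − 1 = 9 (so min K = 9/5), attained only by arithmetic progressions.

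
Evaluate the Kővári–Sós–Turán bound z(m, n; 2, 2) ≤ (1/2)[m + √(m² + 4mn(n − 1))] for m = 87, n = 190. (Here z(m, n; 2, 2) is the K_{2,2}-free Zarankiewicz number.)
z(87, 190; 2, 2) ≤ (1/2)[87 + √(87² + 4·87·190·189)] = (1/2)[87 + √12504249] = 1811.5674

Kővári–Sós–Turán: let r_1, ..., r_87 be the row sums and z = Σ r_i the total number of 1s. Each pair of columns can share at most one row with both entries 1 (else a 2×2 all-ones block appears), so Σ_i C(r_i, 2) ≤ C(190, 2) = 17955. By convexity Σ_i C(r_i, 2) ≥ 87·C(z/87, 2) = z(z − 87)/(2·87), giving z² − 87z − 87·190·189 ≤ 0 and hence z ≤ (1/2)[87 + √(7569 + 4·3124170)] = (1/2)[87 + √12504249] ≈ (1/2)(87 + 3536.1348) = 1811.5674.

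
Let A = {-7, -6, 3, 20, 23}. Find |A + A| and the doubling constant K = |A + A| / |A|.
K = |A + A| / |A| = 15/5 = 3

Enumerate A + A = {a + b : a, b ∈ A}. With |A| = 5, there are |A|^2 = 25 ordered sum pairs; collecting distinct values, A + A = {-14, -13, -12, -4, -3, 6, 13, 14, 16, 17, 23, 26, 40, 43, 46}, so |A + A| = 15. Thus K = 15/5 = 3. For comparison, the minimum possible |A + A| over all 5-element sets is 2·5 − 1 = 9 (so min K = 9/5), attained only by arithmetic progressions.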